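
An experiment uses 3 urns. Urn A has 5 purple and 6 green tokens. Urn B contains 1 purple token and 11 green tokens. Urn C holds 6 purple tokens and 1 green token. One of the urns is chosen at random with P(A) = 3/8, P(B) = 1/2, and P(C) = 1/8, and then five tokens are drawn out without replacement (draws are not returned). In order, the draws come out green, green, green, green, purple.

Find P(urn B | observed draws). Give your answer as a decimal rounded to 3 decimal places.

0.774

Under each hypothesis, the probability of the observed sequence is: P(data | urn A) = (6/11)(5/10)(4/9)(3/8)(5/7) = 0.032468; P(data | urn B) = (11/12)(10/11)(9/10)(8/9)(1/8) = 0.083333; P(data | urn C) = (1/7)(0/6) = 0.
The prior-weighted likelihoods are 3/8 · 0.032468 = 0.012175, 1/2 · 0.083333 = 0.041667, 1/8 · 0 = 0; with total 0.053842.
Therefore the posterior P(urn B | data) = (0.041667) / (0.053842) = 0.77387.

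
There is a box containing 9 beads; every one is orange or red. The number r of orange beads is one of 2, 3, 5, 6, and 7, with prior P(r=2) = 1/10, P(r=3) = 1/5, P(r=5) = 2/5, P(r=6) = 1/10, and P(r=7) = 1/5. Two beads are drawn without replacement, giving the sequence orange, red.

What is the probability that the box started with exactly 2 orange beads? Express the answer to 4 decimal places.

For each hypothesis, P(data | H) works out to: P(data | r = 2) = (2/9)(7/8) = 7/36; P(data | r = 3) = (3/9)(6/8) = 1/4; P(data | r = 5) = (5/9)(4/8) = 5/18; P(data | r = 6) = (6/9)(3/8) = 1/4; P(data | r = 7) = (7/9)(2/8) = 7/36.
Multiplying each by its prior: 1/10 · 7/36 = 7/360, 1/5 · 1/4 = 1/20, 2/5 · 5/18 = 1/9, 1/10 · 1/4 = 1/40, 1/5 · 7/36 = 7/180; these sum to 11/45.
Therefore the posterior P(r = 2 | data) = (7/360) / (11/45) = 7/88.

0.0795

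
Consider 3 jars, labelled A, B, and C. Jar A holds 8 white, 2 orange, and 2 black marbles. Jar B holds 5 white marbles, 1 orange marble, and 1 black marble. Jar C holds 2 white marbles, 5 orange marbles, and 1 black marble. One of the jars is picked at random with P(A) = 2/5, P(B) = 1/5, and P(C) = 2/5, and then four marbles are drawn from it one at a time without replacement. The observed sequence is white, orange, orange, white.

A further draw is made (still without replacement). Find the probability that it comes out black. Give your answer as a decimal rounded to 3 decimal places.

Under each hypothesis, the probability of the observed sequence is: P(data | jar A) = (8/12)(2/11)(1/10)(7/9) = 0.0094276; P(data | jar B) = (5/7)(1/6)(0/5) = 0; P(data | jar C) = (2/8)(5/7)(4/6)(1/5) = 0.02381.
The prior-weighted likelihoods are 2/5 · 0.0094276 = 0.003771, 1/5 · 0 = 0, 2/5 · 0.02381 = 0.0095238; summing to 0.013295.
Normalising, the posterior is P(jar A | data) = 0.28365, P(jar B | data) = 0, P(jar C | data) = 0.71635.
Averaging over the posterior, P(black next | data) = (1/4)(0.28365) + (1/4)(0.71635) = 0.25.

0.250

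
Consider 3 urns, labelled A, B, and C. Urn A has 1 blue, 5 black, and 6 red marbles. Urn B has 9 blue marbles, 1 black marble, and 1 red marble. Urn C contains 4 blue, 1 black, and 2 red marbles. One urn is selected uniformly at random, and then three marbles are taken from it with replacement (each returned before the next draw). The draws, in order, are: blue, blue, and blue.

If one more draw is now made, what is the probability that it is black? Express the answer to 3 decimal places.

The likelihood of the observed sequence under each hypothesis: P(data | urn A) = (1/12)(1/12)(1/12) = 0.0005787; P(data | urn B) = (9/11)(9/11)(9/11) = 0.54771; P(data | urn C) = (4/7)(4/7)(4/7) = 0.18659.
The prior-weighted likelihoods are 1/3 · 0.0005787 = 0.0001929, 1/3 · 0.54771 = 0.18257, 1/3 · 0.18659 = 0.062196; summing to 0.24496.
The posterior is then P(urn A | data) = 0.00078748, P(urn B | data) = 0.74531, P(urn C | data) = 0.25391.
The predictive probability is P(black next | data) = (5/12)(0.00078748) + (1/11)(0.74531) + (1/7)(0.25391) = 0.10436.

0.104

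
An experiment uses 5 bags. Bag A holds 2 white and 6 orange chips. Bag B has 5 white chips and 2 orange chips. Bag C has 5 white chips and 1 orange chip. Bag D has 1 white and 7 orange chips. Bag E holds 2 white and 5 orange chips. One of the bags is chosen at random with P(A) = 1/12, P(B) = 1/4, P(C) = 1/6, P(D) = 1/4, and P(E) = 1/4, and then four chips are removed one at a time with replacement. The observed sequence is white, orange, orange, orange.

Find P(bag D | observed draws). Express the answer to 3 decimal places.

0.346

Under each hypothesis, the probability of the observed sequence is: P(data | bag A) = (2/8)(6/8)(6/8)(6/8) = 0.10547; P(data | bag B) = (5/7)(2/7)(2/7)(2/7) = 0.01666; P(data | bag C) = (5/6)(1/6)(1/6)(1/6) = 0.003858; P(data | bag D) = (1/8)(7/8)(7/8)(7/8) = 0.08374; P(data | bag E) = (2/7)(5/7)(5/7)(5/7) = 0.10412.
Weighting by the prior gives 1/12 · 0.10547 = 0.0087891, 1/4 · 0.01666 = 0.0041649, 1/6 · 0.003858 = 0.000643, 1/4 · 0.08374 = 0.020935, 1/4 · 0.10412 = 0.026031; summing to 0.060563.
Hence P(bag D | data) = (0.020935) / (0.060563) = 0.34567.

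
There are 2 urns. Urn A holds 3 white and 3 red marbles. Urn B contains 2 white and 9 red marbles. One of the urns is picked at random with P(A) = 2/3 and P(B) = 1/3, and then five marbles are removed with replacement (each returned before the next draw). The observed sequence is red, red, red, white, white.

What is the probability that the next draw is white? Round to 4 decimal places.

The likelihood of the observed sequence under each hypothesis: P(data | urn A) = (3/6)(3/6)(3/6)(3/6)(3/6) = 0.03125; P(data | urn B) = (9/11)(9/11)(9/11)(2/11)(2/11) = 0.018106.
The prior-weighted likelihoods are 2/3 · 0.03125 = 0.020833, 1/3 · 0.018106 = 0.0060354; with total 0.026869.
Dividing through by the total gives posterior P(urn A | data) = 0.77538, P(urn B | data) = 0.22462.
So P(white next | data) = Σ P(white next | H) P(H | data) = (1/2)(0.77538) + (2/11)(0.22462) = 0.42853.

0.4285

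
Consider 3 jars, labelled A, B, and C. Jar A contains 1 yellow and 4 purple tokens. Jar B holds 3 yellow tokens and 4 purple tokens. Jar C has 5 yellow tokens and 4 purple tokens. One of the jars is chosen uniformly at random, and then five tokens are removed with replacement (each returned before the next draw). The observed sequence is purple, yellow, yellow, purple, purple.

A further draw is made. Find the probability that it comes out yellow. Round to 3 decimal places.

0.413

The likelihood of the observed sequence under each hypothesis: P(data | jar A) = (4/5)(1/5)(1/5)(4/5)(4/5) = 0.02048; P(data | jar B) = (4/7)(3/7)(3/7)(4/7)(4/7) = 0.034271; P(data | jar C) = (4/9)(5/9)(5/9)(4/9)(4/9) = 0.027096.
Multiplying each by its prior: 1/3 · 0.02048 = 0.0068267, 1/3 · 0.034271 = 0.011424, 1/3 · 0.027096 = 0.009032; with total 0.027283.
Dividing through by the total gives posterior P(jar A | data) = 0.25022, P(jar B | data) = 0.41872, P(jar C | data) = 0.33106.
So P(yellow next | data) = Σ P(yellow next | H) P(H | data) = (1/5)(0.25022) + (3/7)(0.41872) + (5/9)(0.33106) = 0.41342.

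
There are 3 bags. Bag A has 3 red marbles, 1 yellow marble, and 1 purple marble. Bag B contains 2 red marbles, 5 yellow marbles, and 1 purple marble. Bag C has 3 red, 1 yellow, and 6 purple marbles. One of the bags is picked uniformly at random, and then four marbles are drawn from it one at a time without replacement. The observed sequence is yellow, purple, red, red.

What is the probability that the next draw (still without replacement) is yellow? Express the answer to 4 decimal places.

0.0943

Compute the likelihood of the observed sequence for each case: P(data | bag A) = (1/5)(1/4)(3/3)(2/2) = 0.05; P(data | bag B) = (5/8)(1/7)(2/6)(1/5) = 0.0059524; P(data | bag C) = (1/10)(6/9)(3/8)(2/7) = 0.0071429.
Multiplying each by its prior: 1/3 · 0.05 = 0.016667, 1/3 · 0.0059524 = 0.0019841, 1/3 · 0.0071429 = 0.002381; summing to 0.021032.
Dividing through by the total gives posterior P(bag A | data) = 0.79245, P(bag B | data) = 0.09434, P(bag C | data) = 0.11321.
The predictive probability is P(yellow next | data) = (0)(0.79245) + (1)(0.09434) + (0)(0.11321) = 0.09434.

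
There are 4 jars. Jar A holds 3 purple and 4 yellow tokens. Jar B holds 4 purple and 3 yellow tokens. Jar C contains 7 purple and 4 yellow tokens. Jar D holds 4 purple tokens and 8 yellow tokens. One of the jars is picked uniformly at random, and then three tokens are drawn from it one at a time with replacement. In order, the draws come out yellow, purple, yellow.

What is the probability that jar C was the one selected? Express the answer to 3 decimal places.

0.176

Compute the likelihood of the observed sequence for each case: P(data | jar A) = (4/7)(3/7)(4/7) = 0.13994; P(data | jar B) = (3/7)(4/7)(3/7) = 0.10496; P(data | jar C) = (4/11)(7/11)(4/11) = 0.084147; P(data | jar D) = (8/12)(4/12)(8/12) = 0.14815.
Weighting by the prior gives 1/4 · 0.13994 = 0.034985, 1/4 · 0.10496 = 0.026239, 1/4 · 0.084147 = 0.021037, 1/4 · 0.14815 = 0.037037; summing to 0.1193.
Hence P(jar C | data) = (0.021037) / (0.1193) = 0.17634.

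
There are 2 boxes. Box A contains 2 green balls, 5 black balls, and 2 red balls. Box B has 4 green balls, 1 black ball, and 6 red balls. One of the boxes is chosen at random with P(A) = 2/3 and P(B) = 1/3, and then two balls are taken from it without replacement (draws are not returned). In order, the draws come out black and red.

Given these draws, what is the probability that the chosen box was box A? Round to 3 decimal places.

The likelihood of the observed sequence under each hypothesis: P(data | box A) = (5/9)(2/8) = 0.13889; P(data | box B) = (1/11)(6/10) = 0.054545.
The prior-weighted likelihoods are 2/3 · 0.13889 = 0.092593, 1/3 · 0.054545 = 0.018182; these sum to 0.11077.
Hence P(box A | data) = (0.092593) / (0.11077) = 0.83587.

0.836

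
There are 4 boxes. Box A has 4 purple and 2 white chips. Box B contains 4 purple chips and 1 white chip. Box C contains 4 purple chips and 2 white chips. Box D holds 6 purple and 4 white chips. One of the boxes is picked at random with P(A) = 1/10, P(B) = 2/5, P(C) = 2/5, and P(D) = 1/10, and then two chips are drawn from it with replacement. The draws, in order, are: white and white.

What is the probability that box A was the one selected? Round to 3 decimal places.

0.127

Compute the likelihood of the observed sequence for each case: P(data | box A) = (2/6)(2/6) = 0.11111; P(data | box B) = (1/5)(1/5) = 0.04; P(data | box C) = (2/6)(2/6) = 0.11111; P(data | box D) = (4/10)(4/10) = 0.16.
The prior-weighted likelihoods are 1/10 · 0.11111 = 0.011111, 2/5 · 0.04 = 0.016, 2/5 · 0.11111 = 0.044444, 1/10 · 0.16 = 0.016; with total 0.087556.
Therefore the posterior P(box A | data) = (0.011111) / (0.087556) = 0.1269.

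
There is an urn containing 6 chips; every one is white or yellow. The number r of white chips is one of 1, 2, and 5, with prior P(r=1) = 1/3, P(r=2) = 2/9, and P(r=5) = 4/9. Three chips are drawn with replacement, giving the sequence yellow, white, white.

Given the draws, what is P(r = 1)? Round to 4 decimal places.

0.1020

For each hypothesis, P(data | H) works out to: P(data | r = 1) = (5/6)(1/6)(1/6) = 5/216; P(data | r = 2) = (4/6)(2/6)(2/6) = 2/27; P(data | r = 5) = (1/6)(5/6)(5/6) = 25/216.
Multiplying each by its prior: 1/3 · 5/216 = 5/648, 2/9 · 2/27 = 4/243, 4/9 · 25/216 = 25/486; these sum to 49/648.
Therefore the posterior P(r = 1 | data) = (5/648) / (49/648) = 5/49.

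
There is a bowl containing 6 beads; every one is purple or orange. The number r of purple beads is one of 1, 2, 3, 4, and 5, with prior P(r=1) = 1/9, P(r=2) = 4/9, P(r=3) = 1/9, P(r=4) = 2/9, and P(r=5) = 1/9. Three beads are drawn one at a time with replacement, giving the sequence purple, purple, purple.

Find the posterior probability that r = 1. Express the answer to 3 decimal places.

0.003

Compute the likelihood of the observed sequence for each case: P(data | r = 1) = (1/6)(1/6)(1/6) = 0.0046296; P(data | r = 2) = (2/6)(2/6)(2/6) = 0.037037; P(data | r = 3) = (3/6)(3/6)(3/6) = 0.125; P(data | r = 4) = (4/6)(4/6)(4/6) = 0.2963; P(data | r = 5) = (5/6)(5/6)(5/6) = 0.5787.
Multiplying each by its prior: 1/9 · 0.0046296 = 0.0005144, 4/9 · 0.037037 = 0.016461, 1/9 · 0.125 = 0.013889, 2/9 · 0.2963 = 0.065844, 1/9 · 0.5787 = 0.0643; summing to 0.16101.
Hence P(r = 1 | data) = (0.0005144) / (0.16101) = 0.0031949.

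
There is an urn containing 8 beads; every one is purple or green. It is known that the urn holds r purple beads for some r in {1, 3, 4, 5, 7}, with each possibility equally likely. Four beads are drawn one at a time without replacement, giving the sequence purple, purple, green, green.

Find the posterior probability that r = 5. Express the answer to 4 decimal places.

The likelihood of the observed sequence under each hypothesis: P(data | r = 1) = (1/8)(0/7) = 0; P(data | r = 3) = (3/8)(2/7)(5/6)(4/5) = 1/14; P(data | r = 4) = (4/8)(3/7)(4/6)(3/5) = 3/35; P(data | r = 5) = (5/8)(4/7)(3/6)(2/5) = 1/14; P(data | r = 7) = (7/8)(6/7)(1/6)(0/5) = 0.
Multiplying each by its prior: 1/5 · 0 = 0, 1/5 · 1/14 = 1/70, 1/5 · 3/35 = 3/175, 1/5 · 1/14 = 1/70, 1/5 · 0 = 0; with total 8/175.
So P(r = 5 | data) = (1/70) / (8/175) = 5/16.

0.3125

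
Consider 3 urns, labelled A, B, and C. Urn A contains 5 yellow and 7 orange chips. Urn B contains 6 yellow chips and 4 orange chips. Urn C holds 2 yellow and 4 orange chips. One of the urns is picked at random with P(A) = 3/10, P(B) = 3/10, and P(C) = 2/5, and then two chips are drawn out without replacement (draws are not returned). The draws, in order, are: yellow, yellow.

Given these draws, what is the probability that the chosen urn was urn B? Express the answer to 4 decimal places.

0.5810

The likelihood of the observed sequence under each hypothesis: P(data | urn A) = (5/12)(4/11) = 5/33; P(data | urn B) = (6/10)(5/9) = 1/3; P(data | urn C) = (2/6)(1/5) = 1/15.
The prior-weighted likelihoods are 3/10 · 5/33 = 1/22, 3/10 · 1/3 = 1/10, 2/5 · 1/15 = 2/75; these sum to 142/825.
Therefore the posterior P(urn B | data) = (1/10) / (142/825) = 165/284.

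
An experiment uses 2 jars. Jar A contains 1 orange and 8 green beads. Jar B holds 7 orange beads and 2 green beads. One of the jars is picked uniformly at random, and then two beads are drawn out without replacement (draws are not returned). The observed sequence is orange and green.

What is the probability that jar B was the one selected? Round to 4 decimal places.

0.6364

Under each hypothesis, the probability of the observed sequence is: P(data | jar A) = (1/9)(8/8) = 1/9; P(data | jar B) = (7/9)(2/8) = 7/36.
Weighting by the prior gives 1/2 · 1/9 = 1/18, 1/2 · 7/36 = 7/72; summing to 11/72.
Therefore the posterior P(jar B | data) = (7/72) / (11/72) = 7/11.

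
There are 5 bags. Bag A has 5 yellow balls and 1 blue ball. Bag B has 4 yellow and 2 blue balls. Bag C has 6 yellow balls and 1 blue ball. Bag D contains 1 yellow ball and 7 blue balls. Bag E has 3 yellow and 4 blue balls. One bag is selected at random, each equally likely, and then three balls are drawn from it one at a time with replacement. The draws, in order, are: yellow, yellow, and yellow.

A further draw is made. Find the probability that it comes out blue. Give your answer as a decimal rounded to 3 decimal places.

0.209

For each hypothesis, P(data | H) works out to: P(data | bag A) = (5/6)(5/6)(5/6) = 0.5787; P(data | bag B) = (4/6)(4/6)(4/6) = 0.2963; P(data | bag C) = (6/7)(6/7)(6/7) = 0.62974; P(data | bag D) = (1/8)(1/8)(1/8) = 0.0019531; P(data | bag E) = (3/7)(3/7)(3/7) = 0.078717.
Multiplying each by its prior: 1/5 · 0.5787 = 0.11574, 1/5 · 0.2963 = 0.059259, 1/5 · 0.62974 = 0.12595, 1/5 · 0.0019531 = 0.00039063, 1/5 · 0.078717 = 0.015743; with total 0.31708.
Dividing through by the total gives posterior P(bag A | data) = 0.36502, P(bag B | data) = 0.18689, P(bag C | data) = 0.39721, P(bag D | data) = 0.0012319, P(bag E | data) = 0.049651.
So P(blue next | data) = Σ P(blue next | H) P(H | data) = (1/6)(0.36502) + (1/3)(0.18689) + (1/7)(0.39721) + (7/8)(0.0012319) + (4/7)(0.049651) = 0.20933.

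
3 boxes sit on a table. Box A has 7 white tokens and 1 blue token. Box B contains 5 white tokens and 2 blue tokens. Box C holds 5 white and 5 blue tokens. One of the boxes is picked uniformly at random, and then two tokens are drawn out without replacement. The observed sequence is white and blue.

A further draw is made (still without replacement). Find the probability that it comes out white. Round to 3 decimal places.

Compute the likelihood of the observed sequence for each case: P(data | box A) = (7/8)(1/7) = 0.125; P(data | box B) = (5/7)(2/6) = 0.2381; P(data | box C) = (5/10)(5/9) = 0.27778.
The prior-weighted likelihoods are 1/3 · 0.125 = 0.041667, 1/3 · 0.2381 = 0.079365, 1/3 · 0.27778 = 0.092593; summing to 0.21362.
Normalising, the posterior is P(box A | data) = 0.19505, P(box B | data) = 0.37152, P(box C | data) = 0.43344.
So P(white next | data) = Σ P(white next | H) P(H | data) = (1)(0.19505) + (4/5)(0.37152) + (1/2)(0.43344) = 0.70898.

0.709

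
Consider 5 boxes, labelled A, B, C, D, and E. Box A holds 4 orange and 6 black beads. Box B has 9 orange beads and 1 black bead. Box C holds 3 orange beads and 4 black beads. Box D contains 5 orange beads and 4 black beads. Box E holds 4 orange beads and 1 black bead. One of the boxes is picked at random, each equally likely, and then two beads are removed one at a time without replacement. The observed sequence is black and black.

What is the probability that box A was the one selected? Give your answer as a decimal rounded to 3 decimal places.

Compute the likelihood of the observed sequence for each case: P(data | box A) = (6/10)(5/9) = 1/3; P(data | box B) = (1/10)(0/9) = 0; P(data | box C) = (4/7)(3/6) = 2/7; P(data | box D) = (4/9)(3/8) = 1/6; P(data | box E) = (1/5)(0/4) = 0.
Multiplying each by its prior: 1/5 · 1/3 = 1/15, 1/5 · 0 = 0, 1/5 · 2/7 = 2/35, 1/5 · 1/6 = 1/30, 1/5 · 0 = 0; summing to 11/70.
Therefore the posterior P(box A | data) = (1/15) / (11/70) = 14/33.

0.424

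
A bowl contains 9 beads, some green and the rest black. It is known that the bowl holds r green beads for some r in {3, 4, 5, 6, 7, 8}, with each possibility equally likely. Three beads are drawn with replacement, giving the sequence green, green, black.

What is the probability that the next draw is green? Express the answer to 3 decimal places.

0.623

The likelihood of the observed sequence under each hypothesis: P(data | r = 3) = (3/9)(3/9)(6/9) = 0.074074; P(data | r = 4) = (4/9)(4/9)(5/9) = 0.10974; P(data | r = 5) = (5/9)(5/9)(4/9) = 0.13717; P(data | r = 6) = (6/9)(6/9)(3/9) = 0.14815; P(data | r = 7) = (7/9)(7/9)(2/9) = 0.13443; P(data | r = 8) = (8/9)(8/9)(1/9) = 0.087791.
The prior-weighted likelihoods are 1/6 · 0.074074 = 0.012346, 1/6 · 0.10974 = 0.01829, 1/6 · 0.13717 = 0.022862, 1/6 · 0.14815 = 0.024691, 1/6 · 0.13443 = 0.022405, 1/6 · 0.087791 = 0.014632; these sum to 0.11523.
Dividing through by the total gives posterior P(r = 3 | data) = 0.10714, P(r = 4 | data) = 0.15873, P(r = 5 | data) = 0.19841, P(r = 6 | data) = 0.21429, P(r = 7 | data) = 0.19444, P(r = 8 | data) = 0.12698.
The predictive probability is P(green next | data) = (1/3)(0.10714) + (4/9)(0.15873) + (5/9)(0.19841) + (2/3)(0.21429) + (7/9)(0.19444) + (8/9)(0.12698) = 0.62346.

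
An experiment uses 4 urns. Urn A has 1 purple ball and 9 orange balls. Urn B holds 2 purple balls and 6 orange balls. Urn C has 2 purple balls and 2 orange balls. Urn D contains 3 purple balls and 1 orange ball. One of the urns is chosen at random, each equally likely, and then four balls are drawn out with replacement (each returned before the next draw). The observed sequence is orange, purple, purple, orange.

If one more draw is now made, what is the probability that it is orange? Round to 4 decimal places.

Compute the likelihood of the observed sequence for each case: P(data | urn A) = (9/10)(1/10)(1/10)(9/10) = 0.0081; P(data | urn B) = (6/8)(2/8)(2/8)(6/8) = 0.035156; P(data | urn C) = (2/4)(2/4)(2/4)(2/4) = 0.0625; P(data | urn D) = (1/4)(3/4)(3/4)(1/4) = 0.035156.
The prior-weighted likelihoods are 1/4 · 0.0081 = 0.002025, 1/4 · 0.035156 = 0.0087891, 1/4 · 0.0625 = 0.015625, 1/4 · 0.035156 = 0.0087891; summing to 0.035228.
Dividing through by the total gives posterior P(urn A | data) = 0.057482, P(urn B | data) = 0.24949, P(urn C | data) = 0.44354, P(urn D | data) = 0.24949.
So P(orange next | data) = Σ P(orange next | H) P(H | data) = (9/10)(0.057482) + (3/4)(0.24949) + (1/2)(0.44354) + (1/4)(0.24949) = 0.52299.

0.5230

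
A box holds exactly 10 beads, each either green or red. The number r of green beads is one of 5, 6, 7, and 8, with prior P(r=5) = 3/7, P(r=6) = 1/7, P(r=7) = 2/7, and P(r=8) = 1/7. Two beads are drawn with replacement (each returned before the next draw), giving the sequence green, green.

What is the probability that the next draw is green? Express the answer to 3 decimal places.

The likelihood of the observed sequence under each hypothesis: P(data | r = 5) = (5/10)(5/10) = 1/4; P(data | r = 6) = (6/10)(6/10) = 9/25; P(data | r = 7) = (7/10)(7/10) = 49/100; P(data | r = 8) = (8/10)(8/10) = 16/25.
The prior-weighted likelihoods are 3/7 · 1/4 = 3/28, 1/7 · 9/25 = 9/175, 2/7 · 49/100 = 7/50, 1/7 · 16/25 = 16/175; these sum to 39/100.
The posterior is then P(r = 5 | data) = 0.27473, P(r = 6 | data) = 0.13187, P(r = 7 | data) = 0.35897, P(r = 8 | data) = 0.23443.
So P(green next | data) = Σ P(green next | H) P(H | data) = (1/2)(0.27473) + (3/5)(0.13187) + (7/10)(0.35897) + (4/5)(0.23443) = 0.65531.

0.655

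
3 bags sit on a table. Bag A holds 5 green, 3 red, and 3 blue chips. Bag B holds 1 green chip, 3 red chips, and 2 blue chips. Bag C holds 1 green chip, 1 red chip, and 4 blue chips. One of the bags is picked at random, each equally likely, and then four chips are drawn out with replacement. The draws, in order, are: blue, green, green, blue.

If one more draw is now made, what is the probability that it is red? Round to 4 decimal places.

0.2530

Under each hypothesis, the probability of the observed sequence is: P(data | bag A) = (3/11)(5/11)(5/11)(3/11) = 0.015368; P(data | bag B) = (2/6)(1/6)(1/6)(2/6) = 0.0030864; P(data | bag C) = (4/6)(1/6)(1/6)(4/6) = 0.012346.
The prior-weighted likelihoods are 1/3 · 0.015368 = 0.0051226, 1/3 · 0.0030864 = 0.0010288, 1/3 · 0.012346 = 0.0041152; summing to 0.010267.
The posterior is then P(bag A | data) = 0.49896, P(bag B | data) = 0.10021, P(bag C | data) = 0.40084.
Averaging over the posterior, P(red next | data) = (3/11)(0.49896) + (1/2)(0.10021) + (1/6)(0.40084) = 0.25299.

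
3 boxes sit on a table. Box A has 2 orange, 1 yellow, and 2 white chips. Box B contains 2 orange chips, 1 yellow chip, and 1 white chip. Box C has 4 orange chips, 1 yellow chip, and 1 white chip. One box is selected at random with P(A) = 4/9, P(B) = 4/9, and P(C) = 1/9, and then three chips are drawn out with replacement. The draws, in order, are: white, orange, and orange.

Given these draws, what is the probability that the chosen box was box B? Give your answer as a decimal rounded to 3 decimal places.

Compute the likelihood of the observed sequence for each case: P(data | box A) = (2/5)(2/5)(2/5) = 0.064; P(data | box B) = (1/4)(2/4)(2/4) = 0.0625; P(data | box C) = (1/6)(4/6)(4/6) = 0.074074.
Weighting by the prior gives 4/9 · 0.064 = 0.028444, 4/9 · 0.0625 = 0.027778, 1/9 · 0.074074 = 0.0082305; summing to 0.064453.
Therefore the posterior P(box B | data) = (0.027778) / (0.064453) = 0.43098.

0.431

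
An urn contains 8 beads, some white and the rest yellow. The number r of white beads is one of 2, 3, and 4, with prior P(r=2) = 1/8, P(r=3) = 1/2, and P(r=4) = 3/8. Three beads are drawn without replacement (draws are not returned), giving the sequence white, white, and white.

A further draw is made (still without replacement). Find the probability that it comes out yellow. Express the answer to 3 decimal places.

For each hypothesis, P(data | H) works out to: P(data | r = 2) = (2/8)(1/7)(0/6) = 0; P(data | r = 3) = (3/8)(2/7)(1/6) = 1/56; P(data | r = 4) = (4/8)(3/7)(2/6) = 1/14.
Weighting by the prior gives 1/8 · 0 = 0, 1/2 · 1/56 = 1/112, 3/8 · 1/14 = 3/112; these sum to 1/28.
Normalising, the posterior is P(r = 2 | data) = 0, P(r = 3 | data) = 1/4, P(r = 4 | data) = 3/4.
The predictive probability is P(yellow next | data) = (1)(1/4) + (4/5)(3/4) = 17/20.

0.850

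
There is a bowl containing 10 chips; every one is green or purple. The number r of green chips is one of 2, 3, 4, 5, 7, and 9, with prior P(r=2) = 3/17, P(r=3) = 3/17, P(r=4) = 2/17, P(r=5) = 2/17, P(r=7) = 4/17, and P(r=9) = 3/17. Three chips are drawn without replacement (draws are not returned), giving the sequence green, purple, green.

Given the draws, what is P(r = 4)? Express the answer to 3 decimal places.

For each hypothesis, P(data | H) works out to: P(data | r = 2) = (2/10)(8/9)(1/8) = 0.022222; P(data | r = 3) = (3/10)(7/9)(2/8) = 0.058333; P(data | r = 4) = (4/10)(6/9)(3/8) = 0.1; P(data | r = 5) = (5/10)(5/9)(4/8) = 0.13889; P(data | r = 7) = (7/10)(3/9)(6/8) = 0.175; P(data | r = 9) = (9/10)(1/9)(8/8) = 0.1.
The prior-weighted likelihoods are 3/17 · 0.022222 = 0.0039216, 3/17 · 0.058333 = 0.010294, 2/17 · 0.1 = 0.011765, 2/17 · 0.13889 = 0.01634, 4/17 · 0.175 = 0.041176, 3/17 · 0.1 = 0.017647; with total 0.10114.
Therefore the posterior P(r = 4 | data) = (0.011765) / (0.10114) = 0.11632.

0.116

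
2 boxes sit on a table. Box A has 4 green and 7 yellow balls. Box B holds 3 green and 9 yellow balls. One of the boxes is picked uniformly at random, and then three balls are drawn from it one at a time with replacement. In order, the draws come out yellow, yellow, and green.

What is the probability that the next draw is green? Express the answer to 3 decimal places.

Under each hypothesis, the probability of the observed sequence is: P(data | box A) = (7/11)(7/11)(4/11) = 0.14726; P(data | box B) = (9/12)(9/12)(3/12) = 0.14062.
The prior-weighted likelihoods are 1/2 · 0.14726 = 0.073629, 1/2 · 0.14062 = 0.070312; these sum to 0.14394.
The posterior is then P(box A | data) = 0.51152, P(box B | data) = 0.48848.
The predictive probability is P(green next | data) = (4/11)(0.51152) + (1/4)(0.48848) = 0.30813.

0.308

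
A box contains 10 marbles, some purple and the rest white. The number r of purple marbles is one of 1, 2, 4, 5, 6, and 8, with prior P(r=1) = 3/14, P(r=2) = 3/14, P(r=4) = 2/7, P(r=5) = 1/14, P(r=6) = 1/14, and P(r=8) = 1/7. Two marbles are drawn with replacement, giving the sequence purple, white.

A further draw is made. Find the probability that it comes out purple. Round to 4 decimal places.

For each hypothesis, P(data | H) works out to: P(data | r = 1) = (1/10)(9/10) = 0.09; P(data | r = 2) = (2/10)(8/10) = 0.16; P(data | r = 4) = (4/10)(6/10) = 0.24; P(data | r = 5) = (5/10)(5/10) = 0.25; P(data | r = 6) = (6/10)(4/10) = 0.24; P(data | r = 8) = (8/10)(2/10) = 0.16.
Multiplying each by its prior: 3/14 · 0.09 = 0.019286, 3/14 · 0.16 = 0.034286, 2/7 · 0.24 = 0.068571, 1/14 · 0.25 = 0.017857, 1/14 · 0.24 = 0.017143, 1/7 · 0.16 = 0.022857; summing to 0.18.
The posterior is then P(r = 1 | data) = 0.10714, P(r = 2 | data) = 0.19048, P(r = 4 | data) = 0.38095, P(r = 5 | data) = 0.099206, P(r = 6 | data) = 0.095238, P(r = 8 | data) = 0.12698.
Averaging over the posterior, P(purple next | data) = (1/10)(0.10714) + (1/5)(0.19048) + (2/5)(0.38095) + (1/2)(0.099206) + (3/5)(0.095238) + (4/5)(0.12698) = 0.40952.

0.4095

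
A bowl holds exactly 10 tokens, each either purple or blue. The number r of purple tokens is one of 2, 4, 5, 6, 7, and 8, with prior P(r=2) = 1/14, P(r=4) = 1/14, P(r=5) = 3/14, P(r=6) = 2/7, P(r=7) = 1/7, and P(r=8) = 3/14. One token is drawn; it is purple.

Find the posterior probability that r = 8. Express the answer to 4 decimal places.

Under each hypothesis, the probability of this draw is: P(data | r = 2) = (2/10) = 1/5; P(data | r = 4) = (4/10) = 2/5; P(data | r = 5) = (5/10) = 1/2; P(data | r = 6) = (6/10) = 3/5; P(data | r = 7) = (7/10) = 7/10; P(data | r = 8) = (8/10) = 4/5.
The prior-weighted likelihoods are 1/14 · 1/5 = 1/70, 1/14 · 2/5 = 1/35, 3/14 · 1/2 = 3/28, 2/7 · 3/5 = 6/35, 1/7 · 7/10 = 1/10, 3/14 · 4/5 = 6/35; these sum to 83/140.
Hence P(r = 8 | data) = (6/35) / (83/140) = 24/83.

0.2892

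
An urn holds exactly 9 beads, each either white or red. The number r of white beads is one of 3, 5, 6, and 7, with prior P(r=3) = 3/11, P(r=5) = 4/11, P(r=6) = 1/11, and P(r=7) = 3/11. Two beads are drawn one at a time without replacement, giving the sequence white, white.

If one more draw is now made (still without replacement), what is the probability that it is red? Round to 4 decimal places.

For each hypothesis, P(data | H) works out to: P(data | r = 3) = (3/9)(2/8) = 1/12; P(data | r = 5) = (5/9)(4/8) = 5/18; P(data | r = 6) = (6/9)(5/8) = 5/12; P(data | r = 7) = (7/9)(6/8) = 7/12.
The prior-weighted likelihoods are 3/11 · 1/12 = 1/44, 4/11 · 5/18 = 10/99, 1/11 · 5/12 = 5/132, 3/11 · 7/12 = 7/44; summing to 127/396.
Dividing through by the total gives posterior P(r = 3 | data) = 9/127, P(r = 5 | data) = 40/127, P(r = 6 | data) = 15/127, P(r = 7 | data) = 63/127.
Averaging over the posterior, P(red next | data) = (6/7)(9/127) + (4/7)(40/127) + (3/7)(15/127) + (2/7)(63/127) = 55/127.

0.4331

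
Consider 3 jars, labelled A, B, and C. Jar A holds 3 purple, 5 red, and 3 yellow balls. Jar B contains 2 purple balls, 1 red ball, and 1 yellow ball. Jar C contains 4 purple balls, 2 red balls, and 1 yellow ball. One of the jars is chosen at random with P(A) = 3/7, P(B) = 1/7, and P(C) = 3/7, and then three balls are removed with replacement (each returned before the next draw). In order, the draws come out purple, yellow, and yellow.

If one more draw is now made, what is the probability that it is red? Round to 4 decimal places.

Compute the likelihood of the observed sequence for each case: P(data | jar A) = (3/11)(3/11)(3/11) = 0.020285; P(data | jar B) = (2/4)(1/4)(1/4) = 0.03125; P(data | jar C) = (4/7)(1/7)(1/7) = 0.011662.
Weighting by the prior gives 3/7 · 0.020285 = 0.0086938, 1/7 · 0.03125 = 0.0044643, 3/7 · 0.011662 = 0.0049979; summing to 0.018156.
Normalising, the posterior is P(jar A | data) = 0.47884, P(jar B | data) = 0.24589, P(jar C | data) = 0.27528.
Averaging over the posterior, P(red next | data) = (5/11)(0.47884) + (1/4)(0.24589) + (2/7)(0.27528) = 0.35778.

0.3578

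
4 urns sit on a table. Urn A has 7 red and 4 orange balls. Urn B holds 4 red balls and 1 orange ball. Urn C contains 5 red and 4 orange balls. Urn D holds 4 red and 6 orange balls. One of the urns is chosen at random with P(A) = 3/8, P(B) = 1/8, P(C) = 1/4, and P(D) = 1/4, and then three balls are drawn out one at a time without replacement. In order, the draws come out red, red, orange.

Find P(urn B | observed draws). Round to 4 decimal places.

0.1631

Compute the likelihood of the observed sequence for each case: P(data | urn A) = (7/11)(6/10)(4/9) = 0.1697; P(data | urn B) = (4/5)(3/4)(1/3) = 0.2; P(data | urn C) = (5/9)(4/8)(4/7) = 0.15873; P(data | urn D) = (4/10)(3/9)(6/8) = 0.1.
Weighting by the prior gives 3/8 · 0.1697 = 0.063636, 1/8 · 0.2 = 0.025, 1/4 · 0.15873 = 0.039683, 1/4 · 0.1 = 0.025; with total 0.15332.
So P(urn B | data) = (0.025) / (0.15332) = 0.16306.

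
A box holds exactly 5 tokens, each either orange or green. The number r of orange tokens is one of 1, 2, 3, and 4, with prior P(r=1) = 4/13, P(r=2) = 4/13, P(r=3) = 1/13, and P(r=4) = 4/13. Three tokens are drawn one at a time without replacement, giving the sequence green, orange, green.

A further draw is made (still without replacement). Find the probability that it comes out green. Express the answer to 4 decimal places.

0.7059

For each hypothesis, P(data | H) works out to: P(data | r = 1) = (4/5)(1/4)(3/3) = 1/5; P(data | r = 2) = (3/5)(2/4)(2/3) = 1/5; P(data | r = 3) = (2/5)(3/4)(1/3) = 1/10; P(data | r = 4) = (1/5)(4/4)(0/3) = 0.
Weighting by the prior gives 4/13 · 1/5 = 4/65, 4/13 · 1/5 = 4/65, 1/13 · 1/10 = 1/130, 4/13 · 0 = 0; summing to 17/130.
The posterior is then P(r = 1 | data) = 8/17, P(r = 2 | data) = 8/17, P(r = 3 | data) = 1/17, P(r = 4 | data) = 0.
Averaging over the posterior, P(green next | data) = (1)(8/17) + (1/2)(8/17) + (0)(1/17) = 12/17.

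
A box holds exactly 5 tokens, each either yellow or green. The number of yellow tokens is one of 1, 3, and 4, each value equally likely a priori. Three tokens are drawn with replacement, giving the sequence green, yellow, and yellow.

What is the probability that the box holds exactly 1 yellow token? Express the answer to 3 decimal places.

Compute the likelihood of the observed sequence for each case: P(data | r = 1) = (4/5)(1/5)(1/5) = 4/125; P(data | r = 3) = (2/5)(3/5)(3/5) = 18/125; P(data | r = 4) = (1/5)(4/5)(4/5) = 16/125.
Weighting by the prior gives 1/3 · 4/125 = 4/375, 1/3 · 18/125 = 6/125, 1/3 · 16/125 = 16/375; summing to 38/375.
Therefore the posterior P(r = 1 | data) = (4/375) / (38/375) = 2/19.

0.105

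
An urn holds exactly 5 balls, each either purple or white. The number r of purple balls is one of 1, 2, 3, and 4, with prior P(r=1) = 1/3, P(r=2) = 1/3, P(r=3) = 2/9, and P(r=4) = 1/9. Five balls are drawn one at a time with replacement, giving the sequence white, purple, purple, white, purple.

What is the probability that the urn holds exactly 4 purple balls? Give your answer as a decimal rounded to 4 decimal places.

0.1176

Compute the likelihood of the observed sequence for each case: P(data | r = 1) = (4/5)(1/5)(1/5)(4/5)(1/5) = 0.00512; P(data | r = 2) = (3/5)(2/5)(2/5)(3/5)(2/5) = 0.02304; P(data | r = 3) = (2/5)(3/5)(3/5)(2/5)(3/5) = 0.03456; P(data | r = 4) = (1/5)(4/5)(4/5)(1/5)(4/5) = 0.02048.
Weighting by the prior gives 1/3 · 0.00512 = 0.0017067, 1/3 · 0.02304 = 0.00768, 2/9 · 0.03456 = 0.00768, 1/9 · 0.02048 = 0.0022756; these sum to 0.019342.
So P(r = 4 | data) = (0.0022756) / (0.019342) = 0.11765.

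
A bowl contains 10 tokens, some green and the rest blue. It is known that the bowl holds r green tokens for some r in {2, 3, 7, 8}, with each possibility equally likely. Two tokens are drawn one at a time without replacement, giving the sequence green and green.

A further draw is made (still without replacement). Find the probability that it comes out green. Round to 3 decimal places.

0.651

The likelihood of the observed sequence under each hypothesis: P(data | r = 2) = (2/10)(1/9) = 1/45; P(data | r = 3) = (3/10)(2/9) = 1/15; P(data | r = 7) = (7/10)(6/9) = 7/15; P(data | r = 8) = (8/10)(7/9) = 28/45.
The prior-weighted likelihoods are 1/4 · 1/45 = 1/180, 1/4 · 1/15 = 1/60, 1/4 · 7/15 = 7/60, 1/4 · 28/45 = 7/45; these sum to 53/180.
The posterior is then P(r = 2 | data) = 1/53, P(r = 3 | data) = 3/53, P(r = 7 | data) = 21/53, P(r = 8 | data) = 28/53.
Averaging over the posterior, P(green next | data) = (0)(1/53) + (1/8)(3/53) + (5/8)(21/53) + (3/4)(28/53) = 69/106.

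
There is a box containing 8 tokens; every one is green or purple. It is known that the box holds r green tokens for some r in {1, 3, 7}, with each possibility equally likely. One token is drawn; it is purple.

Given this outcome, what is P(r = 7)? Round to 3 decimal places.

Under each hypothesis, the probability of this draw is: P(data | r = 1) = (7/8) = 7/8; P(data | r = 3) = (5/8) = 5/8; P(data | r = 7) = (1/8) = 1/8.
Weighting by the prior gives 1/3 · 7/8 = 7/24, 1/3 · 5/8 = 5/24, 1/3 · 1/8 = 1/24; with total 13/24.
Hence P(r = 7 | data) = (1/24) / (13/24) = 1/13.

0.077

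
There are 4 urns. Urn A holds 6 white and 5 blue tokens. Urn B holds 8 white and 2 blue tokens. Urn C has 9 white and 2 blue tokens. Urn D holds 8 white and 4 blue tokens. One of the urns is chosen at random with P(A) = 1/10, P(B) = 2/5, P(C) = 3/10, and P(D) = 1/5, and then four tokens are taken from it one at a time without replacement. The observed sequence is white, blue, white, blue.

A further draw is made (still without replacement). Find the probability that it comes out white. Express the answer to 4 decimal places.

The likelihood of the observed sequence under each hypothesis: P(data | urn A) = (6/11)(5/10)(5/9)(4/8) = 0.075758; P(data | urn B) = (8/10)(2/9)(7/8)(1/7) = 0.022222; P(data | urn C) = (9/11)(2/10)(8/9)(1/8) = 0.018182; P(data | urn D) = (8/12)(4/11)(7/10)(3/9) = 0.056566.
The prior-weighted likelihoods are 1/10 · 0.075758 = 0.0075758, 2/5 · 0.022222 = 0.0088889, 3/10 · 0.018182 = 0.0054545, 1/5 · 0.056566 = 0.011313; with total 0.033232.
The posterior is then P(urn A | data) = 0.22796, P(urn B | data) = 0.26748, P(urn C | data) = 0.16413, P(urn D | data) = 0.34043.
The predictive probability is P(white next | data) = (4/7)(0.22796) + (1)(0.26748) + (1)(0.16413) + (3/4)(0.34043) = 0.81719.

0.8172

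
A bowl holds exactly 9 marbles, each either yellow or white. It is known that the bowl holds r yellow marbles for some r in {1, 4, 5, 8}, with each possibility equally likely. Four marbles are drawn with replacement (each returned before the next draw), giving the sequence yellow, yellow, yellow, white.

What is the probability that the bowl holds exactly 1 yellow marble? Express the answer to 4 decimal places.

Under each hypothesis, the probability of the observed sequence is: P(data | r = 1) = (1/9)(1/9)(1/9)(8/9) = 0.0012193; P(data | r = 4) = (4/9)(4/9)(4/9)(5/9) = 0.048773; P(data | r = 5) = (5/9)(5/9)(5/9)(4/9) = 0.076208; P(data | r = 8) = (8/9)(8/9)(8/9)(1/9) = 0.078037.
Weighting by the prior gives 1/4 · 0.0012193 = 0.00030483, 1/4 · 0.048773 = 0.012193, 1/4 · 0.076208 = 0.019052, 1/4 · 0.078037 = 0.019509; with total 0.051059.
Therefore the posterior P(r = 1 | data) = (0.00030483) / (0.051059) = 0.0059701.

0.0060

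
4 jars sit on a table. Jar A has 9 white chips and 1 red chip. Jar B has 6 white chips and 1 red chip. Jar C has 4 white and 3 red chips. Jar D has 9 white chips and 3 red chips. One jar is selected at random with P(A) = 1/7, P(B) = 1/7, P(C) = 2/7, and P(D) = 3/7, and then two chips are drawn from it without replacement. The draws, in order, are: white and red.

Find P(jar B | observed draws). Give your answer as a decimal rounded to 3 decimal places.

0.100

Under each hypothesis, the probability of the observed sequence is: P(data | jar A) = (9/10)(1/9) = 0.1; P(data | jar B) = (6/7)(1/6) = 0.14286; P(data | jar C) = (4/7)(3/6) = 0.28571; P(data | jar D) = (9/12)(3/11) = 0.20455.
The prior-weighted likelihoods are 1/7 · 0.1 = 0.014286, 1/7 · 0.14286 = 0.020408, 2/7 · 0.28571 = 0.081633, 3/7 · 0.20455 = 0.087662; summing to 0.20399.
Therefore the posterior P(jar B | data) = (0.020408) / (0.20399) = 0.10005.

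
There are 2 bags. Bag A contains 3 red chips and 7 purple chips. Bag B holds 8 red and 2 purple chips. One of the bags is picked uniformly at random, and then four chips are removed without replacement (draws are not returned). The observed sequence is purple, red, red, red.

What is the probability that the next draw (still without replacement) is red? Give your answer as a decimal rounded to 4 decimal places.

For each hypothesis, P(data | H) works out to: P(data | bag A) = (7/10)(3/9)(2/8)(1/7) = 1/120; P(data | bag B) = (2/10)(8/9)(7/8)(6/7) = 2/15.
The prior-weighted likelihoods are 1/2 · 1/120 = 1/240, 1/2 · 2/15 = 1/15; with total 17/240.
Normalising, the posterior is P(bag A | data) = 1/17, P(bag B | data) = 16/17.
Averaging over the posterior, P(red next | data) = (0)(1/17) + (5/6)(16/17) = 40/51.

0.7843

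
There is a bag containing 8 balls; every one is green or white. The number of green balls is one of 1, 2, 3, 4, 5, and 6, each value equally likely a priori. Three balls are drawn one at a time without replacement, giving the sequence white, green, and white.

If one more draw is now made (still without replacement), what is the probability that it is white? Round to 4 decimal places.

For each hypothesis, P(data | H) works out to: P(data | r = 1) = (7/8)(1/7)(6/6) = 1/8; P(data | r = 2) = (6/8)(2/7)(5/6) = 5/28; P(data | r = 3) = (5/8)(3/7)(4/6) = 5/28; P(data | r = 4) = (4/8)(4/7)(3/6) = 1/7; P(data | r = 5) = (3/8)(5/7)(2/6) = 5/56; P(data | r = 6) = (2/8)(6/7)(1/6) = 1/28.
The prior-weighted likelihoods are 1/6 · 1/8 = 1/48, 1/6 · 5/28 = 5/168, 1/6 · 5/28 = 5/168, 1/6 · 1/7 = 1/42, 1/6 · 5/56 = 5/336, 1/6 · 1/28 = 1/168; with total 1/8.
The posterior is then P(r = 1 | data) = 1/6, P(r = 2 | data) = 5/21, P(r = 3 | data) = 5/21, P(r = 4 | data) = 4/21, P(r = 5 | data) = 5/42, P(r = 6 | data) = 1/21.
Averaging over the posterior, P(white next | data) = (1)(1/6) + (4/5)(5/21) + (3/5)(5/21) + (2/5)(4/21) + (1/5)(5/42) + (0)(1/21) = 3/5.

0.6000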